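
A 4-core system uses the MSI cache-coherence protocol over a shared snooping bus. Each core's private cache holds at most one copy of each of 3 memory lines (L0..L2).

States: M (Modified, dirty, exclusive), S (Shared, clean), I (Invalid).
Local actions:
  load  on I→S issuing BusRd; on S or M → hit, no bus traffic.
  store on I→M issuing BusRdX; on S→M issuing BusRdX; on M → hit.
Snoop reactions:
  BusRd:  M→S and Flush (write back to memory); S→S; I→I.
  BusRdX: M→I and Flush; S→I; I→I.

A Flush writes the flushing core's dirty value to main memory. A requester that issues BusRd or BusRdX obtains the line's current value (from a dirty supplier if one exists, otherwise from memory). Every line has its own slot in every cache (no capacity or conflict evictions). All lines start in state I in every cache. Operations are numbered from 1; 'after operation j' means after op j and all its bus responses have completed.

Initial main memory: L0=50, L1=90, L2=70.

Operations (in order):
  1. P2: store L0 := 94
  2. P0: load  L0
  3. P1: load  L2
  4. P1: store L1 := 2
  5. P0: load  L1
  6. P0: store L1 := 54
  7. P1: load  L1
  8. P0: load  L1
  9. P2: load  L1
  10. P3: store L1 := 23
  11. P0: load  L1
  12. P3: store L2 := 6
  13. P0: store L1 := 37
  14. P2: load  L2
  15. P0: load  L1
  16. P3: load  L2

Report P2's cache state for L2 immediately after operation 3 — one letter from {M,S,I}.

state = I

[1] P2: store L0 := 94 | P0:I, P1:I, P2:M(94), P3:I | bus: BusRdX
[2] P0: load  L0 | P0:S(94), P1:I, P2:S(94), P3:I | bus: BusRd,Flush
[3] P1: load  L2 | P0:I, P1:S(70), P2:I, P3:I | bus: BusRd
[4] P1: store L1 := 2 | P0:I, P1:M(2), P2:I, P3:I | bus: BusRdX
[5] P0: load  L1 | P0:S(2), P1:S(2), P2:I, P3:I | bus: BusRd,Flush
[6] P0: store L1 := 54 | P0:M(54), P1:I, P2:I, P3:I | bus: BusRdX
[7] P1: load  L1 | P0:S(54), P1:S(54), P2:I, P3:I | bus: BusRd,Flush
[8] P0: load  L1 | P0:S(54), P1:S(54), P2:I, P3:I | bus: none
[9] P2: load  L1 | P0:S(54), P1:S(54), P2:S(54), P3:I | bus: BusRd
[10] P3: store L1 := 23 | P0:I, P1:I, P2:I, P3:M(23) | bus: BusRdX
[11] P0: load  L1 | P0:S(23), P1:I, P2:I, P3:S(23) | bus: BusRd,Flush
[12] P3: store L2 := 6 | P0:I, P1:I, P2:I, P3:M(6) | bus: BusRdX
[13] P0: store L1 := 37 | P0:M(37), P1:I, P2:I, P3:I | bus: BusRdX
[14] P2: load  L2 | P0:I, P1:I, P2:S(6), P3:S(6) | bus: BusRd,Flush
[15] P0: load  L1 | P0:M(37), P1:I, P2:I, P3:I | bus: none
[16] P3: load  L2 | P0:I, P1:I, P2:S(6), P3:S(6) | bus: none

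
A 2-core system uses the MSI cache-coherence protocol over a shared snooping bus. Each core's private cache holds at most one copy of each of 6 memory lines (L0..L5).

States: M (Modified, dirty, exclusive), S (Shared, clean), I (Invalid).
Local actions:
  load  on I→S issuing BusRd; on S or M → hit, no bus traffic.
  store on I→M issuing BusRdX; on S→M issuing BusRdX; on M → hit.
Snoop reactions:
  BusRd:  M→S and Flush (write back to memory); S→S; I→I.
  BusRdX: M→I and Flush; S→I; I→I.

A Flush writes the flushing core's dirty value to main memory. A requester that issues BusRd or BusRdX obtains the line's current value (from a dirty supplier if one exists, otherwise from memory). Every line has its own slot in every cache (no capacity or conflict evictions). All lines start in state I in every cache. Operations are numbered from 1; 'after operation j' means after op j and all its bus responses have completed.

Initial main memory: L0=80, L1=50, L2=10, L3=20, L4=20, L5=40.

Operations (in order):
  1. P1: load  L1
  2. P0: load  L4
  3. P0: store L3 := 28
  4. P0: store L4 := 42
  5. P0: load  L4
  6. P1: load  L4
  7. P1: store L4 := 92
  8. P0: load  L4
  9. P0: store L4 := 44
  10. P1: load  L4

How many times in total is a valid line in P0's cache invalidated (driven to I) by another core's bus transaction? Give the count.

invalidations = 1

[1] P1: load  L1 | P0:I, P1:S(50) | bus: BusRd
[2] P0: load  L4 | P0:S(20), P1:I | bus: BusRd
[3] P0: store L3 := 28 | P0:M(28), P1:I | bus: BusRdX
[4] P0: store L4 := 42 | P0:M(42), P1:I | bus: BusRdX
[5] P0: load  L4 | P0:M(42), P1:I | bus: none
[6] P1: load  L4 | P0:S(42), P1:S(42) | bus: BusRd,Flush
[7] P1: store L4 := 92 | P0:I, P1:M(92) | bus: BusRdX
[8] P0: load  L4 | P0:S(92), P1:S(92) | bus: BusRd,Flush
[9] P0: store L4 := 44 | P0:M(44), P1:I | bus: BusRdX
[10] P1: load  L4 | P0:S(44), P1:S(44) | bus: BusRd,Flush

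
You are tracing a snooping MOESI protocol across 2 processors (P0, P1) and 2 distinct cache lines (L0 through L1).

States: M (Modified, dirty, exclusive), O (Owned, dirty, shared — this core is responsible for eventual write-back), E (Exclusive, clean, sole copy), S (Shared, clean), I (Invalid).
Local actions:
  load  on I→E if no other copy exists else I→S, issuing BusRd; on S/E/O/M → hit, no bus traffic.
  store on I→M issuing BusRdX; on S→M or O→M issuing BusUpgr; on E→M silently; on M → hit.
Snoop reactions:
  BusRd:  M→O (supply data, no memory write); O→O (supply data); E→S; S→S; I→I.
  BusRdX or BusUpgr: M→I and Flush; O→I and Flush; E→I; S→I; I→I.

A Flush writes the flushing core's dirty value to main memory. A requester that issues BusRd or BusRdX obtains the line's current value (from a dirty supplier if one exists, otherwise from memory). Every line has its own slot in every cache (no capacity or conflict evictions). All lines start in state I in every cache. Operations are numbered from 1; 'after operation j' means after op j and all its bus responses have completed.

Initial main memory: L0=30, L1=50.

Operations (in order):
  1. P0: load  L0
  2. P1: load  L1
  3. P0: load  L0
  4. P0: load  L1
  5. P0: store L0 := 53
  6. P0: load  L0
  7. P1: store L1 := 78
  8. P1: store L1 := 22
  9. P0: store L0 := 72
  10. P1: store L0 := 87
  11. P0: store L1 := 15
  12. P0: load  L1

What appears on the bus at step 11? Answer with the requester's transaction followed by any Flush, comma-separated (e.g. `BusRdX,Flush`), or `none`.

  op1 P0: load  L0 → E/I on L0; bus BusRd; mem=30
  op2 P1: load  L1 → I/E on L1; bus BusRd; mem=50
  op3 P0: load  L0 → E/I on L0; bus (none); mem=30
  op4 P0: load  L1 → S/S on L1; bus BusRd; mem=50
  op5 P0: store L0 := 53 → M/I on L0; bus (none); mem=30
  op6 P0: load  L0 → M/I on L0; bus (none); mem=30
  op7 P1: store L1 := 78 → I/M on L1; bus BusUpgr; mem=50
  op8 P1: store L1 := 22 → I/M on L1; bus (none); mem=50
  op9 P0: store L0 := 72 → M/I on L0; bus (none); mem=30
  op10 P1: store L0 := 87 → I/M on L0; bus BusRdX Flush; mem=72
  op11 P0: store L1 := 15 → M/I on L1; bus BusRdX Flush; mem=22
  op12 P0: load  L1 → M/I on L1; bus (none); mem=22

bus = BusRdX,Flush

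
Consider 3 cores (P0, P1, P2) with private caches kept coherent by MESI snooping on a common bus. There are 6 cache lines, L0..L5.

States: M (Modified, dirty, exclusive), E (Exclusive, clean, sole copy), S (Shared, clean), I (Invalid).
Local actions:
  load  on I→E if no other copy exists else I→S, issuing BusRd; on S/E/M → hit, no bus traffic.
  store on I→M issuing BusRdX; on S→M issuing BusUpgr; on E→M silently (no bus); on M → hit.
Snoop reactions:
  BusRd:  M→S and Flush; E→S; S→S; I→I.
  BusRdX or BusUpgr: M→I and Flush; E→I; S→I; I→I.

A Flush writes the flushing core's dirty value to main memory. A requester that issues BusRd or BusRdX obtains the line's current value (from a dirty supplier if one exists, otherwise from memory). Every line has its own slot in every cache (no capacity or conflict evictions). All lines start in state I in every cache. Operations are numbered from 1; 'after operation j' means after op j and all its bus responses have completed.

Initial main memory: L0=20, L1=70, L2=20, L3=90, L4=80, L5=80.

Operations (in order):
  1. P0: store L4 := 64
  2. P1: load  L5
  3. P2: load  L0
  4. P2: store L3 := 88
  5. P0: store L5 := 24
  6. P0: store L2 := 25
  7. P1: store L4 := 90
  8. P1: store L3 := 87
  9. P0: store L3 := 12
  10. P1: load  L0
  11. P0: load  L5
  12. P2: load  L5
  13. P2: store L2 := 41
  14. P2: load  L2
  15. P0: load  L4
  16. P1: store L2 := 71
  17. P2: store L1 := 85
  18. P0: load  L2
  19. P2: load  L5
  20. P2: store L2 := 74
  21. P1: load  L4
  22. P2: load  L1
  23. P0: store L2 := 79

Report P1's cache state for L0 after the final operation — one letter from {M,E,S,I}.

step 1: P0: store L4 := 64  ⟶  MII  (L4)  txn=BusRdX  M[L4]=80
step 2: P1: load  L5  ⟶  IEI  (L5)  txn=BusRd  M[L5]=80
step 3: P2: load  L0  ⟶  IIE  (L0)  txn=BusRd  M[L0]=20
step 4: P2: store L3 := 88  ⟶  IIM  (L3)  txn=BusRdX  M[L3]=90
step 5: P0: store L5 := 24  ⟶  MII  (L5)  txn=BusRdX  M[L5]=80
step 6: P0: store L2 := 25  ⟶  MII  (L2)  txn=BusRdX  M[L2]=20
step 7: P1: store L4 := 90  ⟶  IMI  (L4)  txn=BusRdX+Flush  M[L4]=64
step 8: P1: store L3 := 87  ⟶  IMI  (L3)  txn=BusRdX+Flush  M[L3]=88
step 9: P0: store L3 := 12  ⟶  MII  (L3)  txn=BusRdX+Flush  M[L3]=87
step 10: P1: load  L0  ⟶  ISS  (L0)  txn=BusRd  M[L0]=20
step 11: P0: load  L5  ⟶  MII  (L5)  txn=∅  M[L5]=80
step 12: P2: load  L5  ⟶  SIS  (L5)  txn=BusRd+Flush  M[L5]=24
step 13: P2: store L2 := 41  ⟶  IIM  (L2)  txn=BusRdX+Flush  M[L2]=25
step 14: P2: load  L2  ⟶  IIM  (L2)  txn=∅  M[L2]=25
step 15: P0: load  L4  ⟶  SSI  (L4)  txn=BusRd+Flush  M[L4]=90
step 16: P1: store L2 := 71  ⟶  IMI  (L2)  txn=BusRdX+Flush  M[L2]=41
step 17: P2: store L1 := 85  ⟶  IIM  (L1)  txn=BusRdX  M[L1]=70
step 18: P0: load  L2  ⟶  SSI  (L2)  txn=BusRd+Flush  M[L2]=71
step 19: P2: load  L5  ⟶  SIS  (L5)  txn=∅  M[L5]=24
step 20: P2: store L2 := 74  ⟶  IIM  (L2)  txn=BusRdX  M[L2]=71
step 21: P1: load  L4  ⟶  SSI  (L4)  txn=∅  M[L4]=90
step 22: P2: load  L1  ⟶  IIM  (L1)  txn=∅  M[L1]=70
step 23: P0: store L2 := 79  ⟶  MII  (L2)  txn=BusRdX+Flush  M[L2]=74

state = S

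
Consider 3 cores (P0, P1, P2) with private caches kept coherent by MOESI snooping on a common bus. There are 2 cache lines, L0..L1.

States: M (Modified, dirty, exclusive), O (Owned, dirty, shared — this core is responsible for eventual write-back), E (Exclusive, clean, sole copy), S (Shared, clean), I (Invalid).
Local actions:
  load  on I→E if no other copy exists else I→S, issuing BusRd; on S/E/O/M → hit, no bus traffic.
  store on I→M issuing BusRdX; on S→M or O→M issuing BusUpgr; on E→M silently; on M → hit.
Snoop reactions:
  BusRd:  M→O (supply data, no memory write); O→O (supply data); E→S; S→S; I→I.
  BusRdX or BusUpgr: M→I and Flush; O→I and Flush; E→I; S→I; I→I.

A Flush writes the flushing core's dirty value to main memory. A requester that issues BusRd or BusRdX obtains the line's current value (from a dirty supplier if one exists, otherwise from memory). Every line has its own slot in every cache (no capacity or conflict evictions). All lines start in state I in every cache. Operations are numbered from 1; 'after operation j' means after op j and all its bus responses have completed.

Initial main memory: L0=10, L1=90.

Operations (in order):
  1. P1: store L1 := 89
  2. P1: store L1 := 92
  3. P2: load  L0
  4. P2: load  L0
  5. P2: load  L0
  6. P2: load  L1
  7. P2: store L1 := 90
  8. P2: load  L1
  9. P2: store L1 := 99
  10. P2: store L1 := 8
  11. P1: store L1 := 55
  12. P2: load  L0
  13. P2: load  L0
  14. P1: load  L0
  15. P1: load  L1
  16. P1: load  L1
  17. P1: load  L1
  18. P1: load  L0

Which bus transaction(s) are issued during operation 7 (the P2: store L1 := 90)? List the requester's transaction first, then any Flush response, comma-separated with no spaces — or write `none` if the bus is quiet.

bus = BusUpgr,Flush

[1] P1: store L1 := 89 | P0:I, P1:M(89), P2:I | bus: BusRdX
[2] P1: store L1 := 92 | P0:I, P1:M(92), P2:I | bus: none
[3] P2: load  L0 | P0:I, P1:I, P2:E(10) | bus: BusRd
[4] P2: load  L0 | P0:I, P1:I, P2:E(10) | bus: none
[5] P2: load  L0 | P0:I, P1:I, P2:E(10) | bus: none
[6] P2: load  L1 | P0:I, P1:O(92), P2:S(92) | bus: BusRd
[7] P2: store L1 := 90 | P0:I, P1:I, P2:M(90) | bus: BusUpgr,Flush
[8] P2: load  L1 | P0:I, P1:I, P2:M(90) | bus: none
[9] P2: store L1 := 99 | P0:I, P1:I, P2:M(99) | bus: none
[10] P2: store L1 := 8 | P0:I, P1:I, P2:M(8) | bus: none
[11] P1: store L1 := 55 | P0:I, P1:M(55), P2:I | bus: BusRdX,Flush
[12] P2: load  L0 | P0:I, P1:I, P2:E(10) | bus: none
[13] P2: load  L0 | P0:I, P1:I, P2:E(10) | bus: none
[14] P1: load  L0 | P0:I, P1:S(10), P2:S(10) | bus: BusRd
[15] P1: load  L1 | P0:I, P1:M(55), P2:I | bus: none
[16] P1: load  L1 | P0:I, P1:M(55), P2:I | bus: none
[17] P1: load  L1 | P0:I, P1:M(55), P2:I | bus: none
[18] P1: load  L0 | P0:I, P1:S(10), P2:S(10) | bus: none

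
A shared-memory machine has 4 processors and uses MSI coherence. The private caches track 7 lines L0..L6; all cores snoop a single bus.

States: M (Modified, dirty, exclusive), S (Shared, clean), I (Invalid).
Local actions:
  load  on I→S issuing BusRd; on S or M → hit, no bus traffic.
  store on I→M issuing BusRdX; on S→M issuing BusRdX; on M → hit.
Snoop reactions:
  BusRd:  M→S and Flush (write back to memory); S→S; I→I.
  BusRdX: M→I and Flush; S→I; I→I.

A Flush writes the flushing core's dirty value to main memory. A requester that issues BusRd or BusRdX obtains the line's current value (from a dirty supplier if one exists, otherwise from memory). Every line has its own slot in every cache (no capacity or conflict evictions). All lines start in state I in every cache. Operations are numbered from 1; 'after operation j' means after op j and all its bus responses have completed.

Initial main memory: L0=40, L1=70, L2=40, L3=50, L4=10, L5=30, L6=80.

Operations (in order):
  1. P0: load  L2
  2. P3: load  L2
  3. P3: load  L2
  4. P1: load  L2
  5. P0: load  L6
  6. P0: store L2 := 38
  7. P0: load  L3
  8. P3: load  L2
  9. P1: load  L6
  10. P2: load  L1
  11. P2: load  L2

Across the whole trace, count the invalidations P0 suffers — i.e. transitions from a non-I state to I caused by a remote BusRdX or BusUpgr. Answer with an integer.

step 1: P0: load  L2  ⟶  SIII  (L2)  txn=BusRd  M[L2]=40
step 2: P3: load  L2  ⟶  SIIS  (L2)  txn=BusRd  M[L2]=40
step 3: P3: load  L2  ⟶  SIIS  (L2)  txn=∅  M[L2]=40
step 4: P1: load  L2  ⟶  SSIS  (L2)  txn=BusRd  M[L2]=40
step 5: P0: load  L6  ⟶  SIII  (L6)  txn=BusRd  M[L6]=80
step 6: P0: store L2 := 38  ⟶  MIII  (L2)  txn=BusRdX  M[L2]=40
step 7: P0: load  L3  ⟶  SIII  (L3)  txn=BusRd  M[L3]=50
step 8: P3: load  L2  ⟶  SIIS  (L2)  txn=BusRd+Flush  M[L2]=38
step 9: P1: load  L6  ⟶  SSII  (L6)  txn=BusRd  M[L6]=80
step 10: P2: load  L1  ⟶  IISI  (L1)  txn=BusRd  M[L1]=70
step 11: P2: load  L2  ⟶  SISS  (L2)  txn=BusRd  M[L2]=38

invalidations = 0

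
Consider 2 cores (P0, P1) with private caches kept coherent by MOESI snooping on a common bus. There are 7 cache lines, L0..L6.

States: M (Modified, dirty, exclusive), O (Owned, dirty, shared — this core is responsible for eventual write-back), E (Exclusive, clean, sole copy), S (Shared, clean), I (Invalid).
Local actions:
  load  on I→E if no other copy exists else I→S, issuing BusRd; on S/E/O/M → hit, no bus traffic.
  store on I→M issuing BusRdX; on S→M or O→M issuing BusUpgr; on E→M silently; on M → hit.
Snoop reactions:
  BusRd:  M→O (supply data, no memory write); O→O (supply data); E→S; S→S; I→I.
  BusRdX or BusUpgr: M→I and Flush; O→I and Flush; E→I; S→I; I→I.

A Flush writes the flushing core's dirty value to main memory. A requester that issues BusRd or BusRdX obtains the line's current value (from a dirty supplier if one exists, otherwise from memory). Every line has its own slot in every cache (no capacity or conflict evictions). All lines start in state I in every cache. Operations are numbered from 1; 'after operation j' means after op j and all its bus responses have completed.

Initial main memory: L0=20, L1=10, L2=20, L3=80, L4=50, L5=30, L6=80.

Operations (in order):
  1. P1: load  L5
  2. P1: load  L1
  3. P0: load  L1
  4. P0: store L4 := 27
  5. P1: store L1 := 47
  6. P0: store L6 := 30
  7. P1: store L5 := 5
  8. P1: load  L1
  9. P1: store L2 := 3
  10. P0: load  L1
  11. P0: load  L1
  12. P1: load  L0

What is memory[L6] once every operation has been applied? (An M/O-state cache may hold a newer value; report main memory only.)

  op1 P1: load  L5 → I/E on L5; bus BusRd; mem=30
  op2 P1: load  L1 → I/E on L1; bus BusRd; mem=10
  op3 P0: load  L1 → S/S on L1; bus BusRd; mem=10
  op4 P0: store L4 := 27 → M/I on L4; bus BusRdX; mem=50
  op5 P1: store L1 := 47 → I/M on L1; bus BusUpgr; mem=10
  op6 P0: store L6 := 30 → M/I on L6; bus BusRdX; mem=80
  op7 P1: store L5 := 5 → I/M on L5; bus (none); mem=30
  op8 P1: load  L1 → I/M on L1; bus (none); mem=10
  op9 P1: store L2 := 3 → I/M on L2; bus BusRdX; mem=20
  op10 P0: load  L1 → S/O on L1; bus BusRd; mem=10
  op11 P0: load  L1 → S/O on L1; bus (none); mem=10
  op12 P1: load  L0 → I/E on L0; bus BusRd; mem=20

memory[L6] = 80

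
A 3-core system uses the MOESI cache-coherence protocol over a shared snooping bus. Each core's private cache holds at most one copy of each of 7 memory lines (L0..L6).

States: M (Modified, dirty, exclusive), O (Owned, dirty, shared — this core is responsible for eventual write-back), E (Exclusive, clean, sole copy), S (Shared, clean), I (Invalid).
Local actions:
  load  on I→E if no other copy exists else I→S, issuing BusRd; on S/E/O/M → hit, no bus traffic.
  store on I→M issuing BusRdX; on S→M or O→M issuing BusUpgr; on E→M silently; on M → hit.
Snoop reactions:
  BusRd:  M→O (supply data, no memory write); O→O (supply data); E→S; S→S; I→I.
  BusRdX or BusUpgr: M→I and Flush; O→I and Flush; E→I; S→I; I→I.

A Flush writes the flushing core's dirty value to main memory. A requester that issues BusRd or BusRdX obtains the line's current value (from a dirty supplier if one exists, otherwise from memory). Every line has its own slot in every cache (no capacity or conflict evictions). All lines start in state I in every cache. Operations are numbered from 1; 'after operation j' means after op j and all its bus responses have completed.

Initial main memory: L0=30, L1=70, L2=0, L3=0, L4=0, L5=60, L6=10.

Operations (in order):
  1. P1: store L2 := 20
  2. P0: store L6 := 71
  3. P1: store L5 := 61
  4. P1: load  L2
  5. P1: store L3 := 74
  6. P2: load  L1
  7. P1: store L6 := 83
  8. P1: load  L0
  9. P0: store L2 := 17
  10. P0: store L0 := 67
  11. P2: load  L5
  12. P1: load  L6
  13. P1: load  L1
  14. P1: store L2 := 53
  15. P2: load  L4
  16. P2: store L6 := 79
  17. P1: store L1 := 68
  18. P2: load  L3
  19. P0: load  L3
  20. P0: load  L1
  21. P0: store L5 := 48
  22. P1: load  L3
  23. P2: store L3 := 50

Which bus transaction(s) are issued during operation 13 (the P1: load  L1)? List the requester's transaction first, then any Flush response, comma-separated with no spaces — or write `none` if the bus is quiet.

bus = BusRd

1. P1: store L2 := 20  bus=[BusRdX]  L2: P0=I P1=M P2=I  mem[L2]=0
2. P0: store L6 := 71  bus=[BusRdX]  L6: P0=M P1=I P2=I  mem[L6]=10
3. P1: store L5 := 61  bus=[BusRdX]  L5: P0=I P1=M P2=I  mem[L5]=60
4. P1: load  L2  bus=[-]  L2: P0=I P1=M P2=I  mem[L2]=0
5. P1: store L3 := 74  bus=[BusRdX]  L3: P0=I P1=M P2=I  mem[L3]=0
6. P2: load  L1  bus=[BusRd]  L1: P0=I P1=I P2=E  mem[L1]=70
7. P1: store L6 := 83  bus=[BusRdX,Flush]  L6: P0=I P1=M P2=I  mem[L6]=71
8. P1: load  L0  bus=[BusRd]  L0: P0=I P1=E P2=I  mem[L0]=30
9. P0: store L2 := 17  bus=[BusRdX,Flush]  L2: P0=M P1=I P2=I  mem[L2]=20
10. P0: store L0 := 67  bus=[BusRdX]  L0: P0=M P1=I P2=I  mem[L0]=30
11. P2: load  L5  bus=[BusRd]  L5: P0=I P1=O P2=S  mem[L5]=60
12. P1: load  L6  bus=[-]  L6: P0=I P1=M P2=I  mem[L6]=71
13. P1: load  L1  bus=[BusRd]  L1: P0=I P1=S P2=S  mem[L1]=70
14. P1: store L2 := 53  bus=[BusRdX,Flush]  L2: P0=I P1=M P2=I  mem[L2]=17
15. P2: load  L4  bus=[BusRd]  L4: P0=I P1=I P2=E  mem[L4]=0
16. P2: store L6 := 79  bus=[BusRdX,Flush]  L6: P0=I P1=I P2=M  mem[L6]=83
17. P1: store L1 := 68  bus=[BusUpgr]  L1: P0=I P1=M P2=I  mem[L1]=70
18. P2: load  L3  bus=[BusRd]  L3: P0=I P1=O P2=S  mem[L3]=0
19. P0: load  L3  bus=[BusRd]  L3: P0=S P1=O P2=S  mem[L3]=0
20. P0: load  L1  bus=[BusRd]  L1: P0=S P1=O P2=I  mem[L1]=70
21. P0: store L5 := 48  bus=[BusRdX,Flush]  L5: P0=M P1=I P2=I  mem[L5]=61
22. P1: load  L3  bus=[-]  L3: P0=S P1=O P2=S  mem[L3]=0
23. P2: store L3 := 50  bus=[BusUpgr,Flush]  L3: P0=I P1=I P2=M  mem[L3]=74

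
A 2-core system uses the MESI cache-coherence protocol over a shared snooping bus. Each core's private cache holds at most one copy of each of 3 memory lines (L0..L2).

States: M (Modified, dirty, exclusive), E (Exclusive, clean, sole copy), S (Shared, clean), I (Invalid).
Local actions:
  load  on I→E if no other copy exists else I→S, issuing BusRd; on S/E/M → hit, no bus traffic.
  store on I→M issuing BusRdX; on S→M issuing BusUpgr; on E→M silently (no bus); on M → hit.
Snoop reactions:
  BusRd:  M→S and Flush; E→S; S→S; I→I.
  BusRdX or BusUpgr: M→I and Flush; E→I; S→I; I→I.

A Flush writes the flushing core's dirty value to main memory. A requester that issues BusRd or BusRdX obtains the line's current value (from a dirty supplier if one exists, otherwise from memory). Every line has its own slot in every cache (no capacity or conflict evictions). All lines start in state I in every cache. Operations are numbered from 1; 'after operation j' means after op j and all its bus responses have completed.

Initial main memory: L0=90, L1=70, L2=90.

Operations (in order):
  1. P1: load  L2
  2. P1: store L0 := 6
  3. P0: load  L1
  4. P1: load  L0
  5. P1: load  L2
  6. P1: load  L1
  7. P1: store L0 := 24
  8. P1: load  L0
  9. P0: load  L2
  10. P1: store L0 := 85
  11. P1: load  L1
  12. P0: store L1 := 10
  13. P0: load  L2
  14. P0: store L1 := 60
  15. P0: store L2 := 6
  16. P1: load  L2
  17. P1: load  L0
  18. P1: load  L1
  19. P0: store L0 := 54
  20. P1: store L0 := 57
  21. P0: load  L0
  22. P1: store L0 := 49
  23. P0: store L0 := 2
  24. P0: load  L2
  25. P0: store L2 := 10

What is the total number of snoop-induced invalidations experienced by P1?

[1] P1: load  L2 | P0:I, P1:E(90) | bus: BusRd
[2] P1: store L0 := 6 | P0:I, P1:M(6) | bus: BusRdX
[3] P0: load  L1 | P0:E(70), P1:I | bus: BusRd
[4] P1: load  L0 | P0:I, P1:M(6) | bus: none
[5] P1: load  L2 | P0:I, P1:E(90) | bus: none
[6] P1: load  L1 | P0:S(70), P1:S(70) | bus: BusRd
[7] P1: store L0 := 24 | P0:I, P1:M(24) | bus: none
[8] P1: load  L0 | P0:I, P1:M(24) | bus: none
[9] P0: load  L2 | P0:S(90), P1:S(90) | bus: BusRd
[10] P1: store L0 := 85 | P0:I, P1:M(85) | bus: none
[11] P1: load  L1 | P0:S(70), P1:S(70) | bus: none
[12] P0: store L1 := 10 | P0:M(10), P1:I | bus: BusUpgr
[13] P0: load  L2 | P0:S(90), P1:S(90) | bus: none
[14] P0: store L1 := 60 | P0:M(60), P1:I | bus: none
[15] P0: store L2 := 6 | P0:M(6), P1:I | bus: BusUpgr
[16] P1: load  L2 | P0:S(6), P1:S(6) | bus: BusRd,Flush
[17] P1: load  L0 | P0:I, P1:M(85) | bus: none
[18] P1: load  L1 | P0:S(60), P1:S(60) | bus: BusRd,Flush
[19] P0: store L0 := 54 | P0:M(54), P1:I | bus: BusRdX,Flush
[20] P1: store L0 := 57 | P0:I, P1:M(57) | bus: BusRdX,Flush
[21] P0: load  L0 | P0:S(57), P1:S(57) | bus: BusRd,Flush
[22] P1: store L0 := 49 | P0:I, P1:M(49) | bus: BusUpgr
[23] P0: store L0 := 2 | P0:M(2), P1:I | bus: BusRdX,Flush
[24] P0: load  L2 | P0:S(6), P1:S(6) | bus: none
[25] P0: store L2 := 10 | P0:M(10), P1:I | bus: BusUpgr

invalidations = 5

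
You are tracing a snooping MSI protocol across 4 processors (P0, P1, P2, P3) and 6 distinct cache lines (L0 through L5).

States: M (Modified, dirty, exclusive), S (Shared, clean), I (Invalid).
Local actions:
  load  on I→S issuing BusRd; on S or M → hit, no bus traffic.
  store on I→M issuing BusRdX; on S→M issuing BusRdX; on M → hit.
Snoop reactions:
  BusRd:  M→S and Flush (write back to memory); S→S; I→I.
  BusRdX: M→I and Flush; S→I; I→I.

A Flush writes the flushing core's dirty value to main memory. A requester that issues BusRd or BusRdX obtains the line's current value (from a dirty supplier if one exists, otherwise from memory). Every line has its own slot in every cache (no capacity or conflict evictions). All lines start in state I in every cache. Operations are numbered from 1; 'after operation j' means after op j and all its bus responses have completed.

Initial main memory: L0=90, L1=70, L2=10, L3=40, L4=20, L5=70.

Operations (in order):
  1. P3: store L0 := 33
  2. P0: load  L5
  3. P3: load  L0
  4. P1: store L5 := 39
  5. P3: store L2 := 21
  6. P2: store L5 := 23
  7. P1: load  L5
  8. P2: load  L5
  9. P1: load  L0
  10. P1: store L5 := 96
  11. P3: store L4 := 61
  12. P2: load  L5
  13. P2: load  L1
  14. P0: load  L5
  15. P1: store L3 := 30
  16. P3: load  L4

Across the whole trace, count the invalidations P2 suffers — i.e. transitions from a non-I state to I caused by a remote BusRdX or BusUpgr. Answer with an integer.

  op1 P3: store L0 := 33 → I/I/I/M on L0; bus BusRdX; mem=90
  op2 P0: load  L5 → S/I/I/I on L5; bus BusRd; mem=70
  op3 P3: load  L0 → I/I/I/M on L0; bus (none); mem=90
  op4 P1: store L5 := 39 → I/M/I/I on L5; bus BusRdX; mem=70
  op5 P3: store L2 := 21 → I/I/I/M on L2; bus BusRdX; mem=10
  op6 P2: store L5 := 23 → I/I/M/I on L5; bus BusRdX Flush; mem=39
  op7 P1: load  L5 → I/S/S/I on L5; bus BusRd Flush; mem=23
  op8 P2: load  L5 → I/S/S/I on L5; bus (none); mem=23
  op9 P1: load  L0 → I/S/I/S on L0; bus BusRd Flush; mem=33
  op10 P1: store L5 := 96 → I/M/I/I on L5; bus BusRdX; mem=23
  op11 P3: store L4 := 61 → I/I/I/M on L4; bus BusRdX; mem=20
  op12 P2: load  L5 → I/S/S/I on L5; bus BusRd Flush; mem=96
  op13 P2: load  L1 → I/I/S/I on L1; bus BusRd; mem=70
  op14 P0: load  L5 → S/S/S/I on L5; bus BusRd; mem=96
  op15 P1: store L3 := 30 → I/M/I/I on L3; bus BusRdX; mem=40
  op16 P3: load  L4 → I/I/I/M on L4; bus (none); mem=20

invalidations = 1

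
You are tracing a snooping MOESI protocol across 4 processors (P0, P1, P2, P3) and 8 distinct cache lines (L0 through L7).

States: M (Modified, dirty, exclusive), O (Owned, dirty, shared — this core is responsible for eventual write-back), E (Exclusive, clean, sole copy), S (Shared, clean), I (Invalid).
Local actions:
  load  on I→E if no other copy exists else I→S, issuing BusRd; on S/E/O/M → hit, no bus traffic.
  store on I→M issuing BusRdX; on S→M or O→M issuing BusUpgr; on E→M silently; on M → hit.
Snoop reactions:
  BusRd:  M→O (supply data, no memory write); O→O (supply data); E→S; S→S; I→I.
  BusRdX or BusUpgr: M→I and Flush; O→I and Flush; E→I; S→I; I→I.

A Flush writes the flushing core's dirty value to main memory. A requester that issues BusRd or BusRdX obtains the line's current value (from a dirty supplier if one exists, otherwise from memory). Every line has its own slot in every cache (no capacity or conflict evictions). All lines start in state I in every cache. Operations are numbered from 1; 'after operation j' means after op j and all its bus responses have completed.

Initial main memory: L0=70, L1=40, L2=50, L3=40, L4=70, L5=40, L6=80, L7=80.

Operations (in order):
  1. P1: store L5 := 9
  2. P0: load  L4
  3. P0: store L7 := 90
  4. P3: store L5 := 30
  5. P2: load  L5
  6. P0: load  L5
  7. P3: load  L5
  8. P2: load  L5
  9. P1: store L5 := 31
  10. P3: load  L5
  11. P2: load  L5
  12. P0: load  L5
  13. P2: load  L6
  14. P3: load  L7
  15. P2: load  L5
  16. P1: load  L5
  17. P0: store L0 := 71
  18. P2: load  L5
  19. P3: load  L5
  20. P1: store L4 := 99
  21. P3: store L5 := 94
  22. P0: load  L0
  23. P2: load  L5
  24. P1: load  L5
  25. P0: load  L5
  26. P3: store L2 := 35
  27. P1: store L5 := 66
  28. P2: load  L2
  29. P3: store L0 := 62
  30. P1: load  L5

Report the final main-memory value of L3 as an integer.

memory[L3] = 40

1. P1: store L5 := 9  bus=[BusRdX]  L5: P0=I P1=M P2=I P3=I  mem[L5]=40
2. P0: load  L4  bus=[BusRd]  L4: P0=E P1=I P2=I P3=I  mem[L4]=70
3. P0: store L7 := 90  bus=[BusRdX]  L7: P0=M P1=I P2=I P3=I  mem[L7]=80
4. P3: store L5 := 30  bus=[BusRdX,Flush]  L5: P0=I P1=I P2=I P3=M  mem[L5]=9
5. P2: load  L5  bus=[BusRd]  L5: P0=I P1=I P2=S P3=O  mem[L5]=9
6. P0: load  L5  bus=[BusRd]  L5: P0=S P1=I P2=S P3=O  mem[L5]=9
7. P3: load  L5  bus=[-]  L5: P0=S P1=I P2=S P3=O  mem[L5]=9
8. P2: load  L5  bus=[-]  L5: P0=S P1=I P2=S P3=O  mem[L5]=9
9. P1: store L5 := 31  bus=[BusRdX,Flush]  L5: P0=I P1=M P2=I P3=I  mem[L5]=30
10. P3: load  L5  bus=[BusRd]  L5: P0=I P1=O P2=I P3=S  mem[L5]=30
11. P2: load  L5  bus=[BusRd]  L5: P0=I P1=O P2=S P3=S  mem[L5]=30
12. P0: load  L5  bus=[BusRd]  L5: P0=S P1=O P2=S P3=S  mem[L5]=30
13. P2: load  L6  bus=[BusRd]  L6: P0=I P1=I P2=E P3=I  mem[L6]=80
14. P3: load  L7  bus=[BusRd]  L7: P0=O P1=I P2=I P3=S  mem[L7]=80
15. P2: load  L5  bus=[-]  L5: P0=S P1=O P2=S P3=S  mem[L5]=30
16. P1: load  L5  bus=[-]  L5: P0=S P1=O P2=S P3=S  mem[L5]=30
17. P0: store L0 := 71  bus=[BusRdX]  L0: P0=M P1=I P2=I P3=I  mem[L0]=70
18. P2: load  L5  bus=[-]  L5: P0=S P1=O P2=S P3=S  mem[L5]=30
19. P3: load  L5  bus=[-]  L5: P0=S P1=O P2=S P3=S  mem[L5]=30
20. P1: store L4 := 99  bus=[BusRdX]  L4: P0=I P1=M P2=I P3=I  mem[L4]=70
21. P3: store L5 := 94  bus=[BusUpgr,Flush]  L5: P0=I P1=I P2=I P3=M  mem[L5]=31
22. P0: load  L0  bus=[-]  L0: P0=M P1=I P2=I P3=I  mem[L0]=70
23. P2: load  L5  bus=[BusRd]  L5: P0=I P1=I P2=S P3=O  mem[L5]=31
24. P1: load  L5  bus=[BusRd]  L5: P0=I P1=S P2=S P3=O  mem[L5]=31
25. P0: load  L5  bus=[BusRd]  L5: P0=S P1=S P2=S P3=O  mem[L5]=31
26. P3: store L2 := 35  bus=[BusRdX]  L2: P0=I P1=I P2=I P3=M  mem[L2]=50
27. P1: store L5 := 66  bus=[BusUpgr,Flush]  L5: P0=I P1=M P2=I P3=I  mem[L5]=94
28. P2: load  L2  bus=[BusRd]  L2: P0=I P1=I P2=S P3=O  mem[L2]=50
29. P3: store L0 := 62  bus=[BusRdX,Flush]  L0: P0=I P1=I P2=I P3=M  mem[L0]=71
30. P1: load  L5  bus=[-]  L5: P0=I P1=M P2=I P3=I  mem[L5]=94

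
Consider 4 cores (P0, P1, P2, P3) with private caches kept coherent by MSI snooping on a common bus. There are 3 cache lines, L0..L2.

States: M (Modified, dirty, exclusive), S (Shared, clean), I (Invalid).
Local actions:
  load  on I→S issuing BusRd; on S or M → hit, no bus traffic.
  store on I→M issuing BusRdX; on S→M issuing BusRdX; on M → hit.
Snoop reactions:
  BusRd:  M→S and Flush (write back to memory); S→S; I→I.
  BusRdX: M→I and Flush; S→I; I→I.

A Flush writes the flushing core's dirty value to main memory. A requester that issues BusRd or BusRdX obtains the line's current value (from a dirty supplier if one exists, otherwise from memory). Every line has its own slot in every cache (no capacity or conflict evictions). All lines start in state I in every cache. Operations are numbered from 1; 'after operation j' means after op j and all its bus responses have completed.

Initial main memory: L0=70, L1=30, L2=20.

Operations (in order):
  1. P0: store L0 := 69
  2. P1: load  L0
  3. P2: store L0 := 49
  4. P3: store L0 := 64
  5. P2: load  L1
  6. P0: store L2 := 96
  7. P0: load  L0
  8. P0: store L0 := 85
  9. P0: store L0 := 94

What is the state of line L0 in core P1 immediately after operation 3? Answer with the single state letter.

[1] P0: store L0 := 69 | P0:M(69), P1:I, P2:I, P3:I | bus: BusRdX
[2] P1: load  L0 | P0:S(69), P1:S(69), P2:I, P3:I | bus: BusRd,Flush
[3] P2: store L0 := 49 | P0:I, P1:I, P2:M(49), P3:I | bus: BusRdX
[4] P3: store L0 := 64 | P0:I, P1:I, P2:I, P3:M(64) | bus: BusRdX,Flush
[5] P2: load  L1 | P0:I, P1:I, P2:S(30), P3:I | bus: BusRd
[6] P0: store L2 := 96 | P0:M(96), P1:I, P2:I, P3:I | bus: BusRdX
[7] P0: load  L0 | P0:S(64), P1:I, P2:I, P3:S(64) | bus: BusRd,Flush
[8] P0: store L0 := 85 | P0:M(85), P1:I, P2:I, P3:I | bus: BusRdX
[9] P0: store L0 := 94 | P0:M(94), P1:I, P2:I, P3:I | bus: none

state = I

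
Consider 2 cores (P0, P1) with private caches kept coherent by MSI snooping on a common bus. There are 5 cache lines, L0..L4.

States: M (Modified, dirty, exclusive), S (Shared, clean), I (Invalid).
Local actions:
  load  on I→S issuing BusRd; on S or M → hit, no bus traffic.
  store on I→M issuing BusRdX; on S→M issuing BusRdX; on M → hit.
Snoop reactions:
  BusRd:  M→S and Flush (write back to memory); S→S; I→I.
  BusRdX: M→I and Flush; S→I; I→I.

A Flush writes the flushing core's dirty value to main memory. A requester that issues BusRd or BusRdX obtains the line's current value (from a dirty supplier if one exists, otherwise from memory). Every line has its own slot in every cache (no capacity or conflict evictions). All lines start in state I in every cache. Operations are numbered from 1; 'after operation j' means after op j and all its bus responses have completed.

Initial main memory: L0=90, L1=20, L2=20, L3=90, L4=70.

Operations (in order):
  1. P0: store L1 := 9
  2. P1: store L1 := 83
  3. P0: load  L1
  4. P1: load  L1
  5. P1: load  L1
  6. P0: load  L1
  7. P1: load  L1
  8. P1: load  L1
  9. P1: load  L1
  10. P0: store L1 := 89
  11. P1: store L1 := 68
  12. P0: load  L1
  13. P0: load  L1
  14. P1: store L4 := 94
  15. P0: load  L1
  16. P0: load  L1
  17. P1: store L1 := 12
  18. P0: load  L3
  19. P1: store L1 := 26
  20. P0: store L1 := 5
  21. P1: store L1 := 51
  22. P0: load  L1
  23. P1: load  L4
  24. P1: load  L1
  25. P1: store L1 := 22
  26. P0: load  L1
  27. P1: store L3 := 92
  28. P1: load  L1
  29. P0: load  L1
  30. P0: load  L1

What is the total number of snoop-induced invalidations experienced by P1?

  op1 P0: store L1 := 9 → M/I on L1; bus BusRdX; mem=20
  op2 P1: store L1 := 83 → I/M on L1; bus BusRdX Flush; mem=9
  op3 P0: load  L1 → S/S on L1; bus BusRd Flush; mem=83
  op4 P1: load  L1 → S/S on L1; bus (none); mem=83
  op5 P1: load  L1 → S/S on L1; bus (none); mem=83
  op6 P0: load  L1 → S/S on L1; bus (none); mem=83
  op7 P1: load  L1 → S/S on L1; bus (none); mem=83
  op8 P1: load  L1 → S/S on L1; bus (none); mem=83
  op9 P1: load  L1 → S/S on L1; bus (none); mem=83
  op10 P0: store L1 := 89 → M/I on L1; bus BusRdX; mem=83
  op11 P1: store L1 := 68 → I/M on L1; bus BusRdX Flush; mem=89
  op12 P0: load  L1 → S/S on L1; bus BusRd Flush; mem=68
  op13 P0: load  L1 → S/S on L1; bus (none); mem=68
  op14 P1: store L4 := 94 → I/M on L4; bus BusRdX; mem=70
  op15 P0: load  L1 → S/S on L1; bus (none); mem=68
  op16 P0: load  L1 → S/S on L1; bus (none); mem=68
  op17 P1: store L1 := 12 → I/M on L1; bus BusRdX; mem=68
  op18 P0: load  L3 → S/I on L3; bus BusRd; mem=90
  op19 P1: store L1 := 26 → I/M on L1; bus (none); mem=68
  op20 P0: store L1 := 5 → M/I on L1; bus BusRdX Flush; mem=26
  op21 P1: store L1 := 51 → I/M on L1; bus BusRdX Flush; mem=5
  op22 P0: load  L1 → S/S on L1; bus BusRd Flush; mem=51
  op23 P1: load  L4 → I/M on L4; bus (none); mem=70
  op24 P1: load  L1 → S/S on L1; bus (none); mem=51
  op25 P1: store L1 := 22 → I/M on L1; bus BusRdX; mem=51
  op26 P0: load  L1 → S/S on L1; bus BusRd Flush; mem=22
  op27 P1: store L3 := 92 → I/M on L3; bus BusRdX; mem=90
  op28 P1: load  L1 → S/S on L1; bus (none); mem=22
  op29 P0: load  L1 → S/S on L1; bus (none); mem=22
  op30 P0: load  L1 → S/S on L1; bus (none); mem=22

invalidations = 2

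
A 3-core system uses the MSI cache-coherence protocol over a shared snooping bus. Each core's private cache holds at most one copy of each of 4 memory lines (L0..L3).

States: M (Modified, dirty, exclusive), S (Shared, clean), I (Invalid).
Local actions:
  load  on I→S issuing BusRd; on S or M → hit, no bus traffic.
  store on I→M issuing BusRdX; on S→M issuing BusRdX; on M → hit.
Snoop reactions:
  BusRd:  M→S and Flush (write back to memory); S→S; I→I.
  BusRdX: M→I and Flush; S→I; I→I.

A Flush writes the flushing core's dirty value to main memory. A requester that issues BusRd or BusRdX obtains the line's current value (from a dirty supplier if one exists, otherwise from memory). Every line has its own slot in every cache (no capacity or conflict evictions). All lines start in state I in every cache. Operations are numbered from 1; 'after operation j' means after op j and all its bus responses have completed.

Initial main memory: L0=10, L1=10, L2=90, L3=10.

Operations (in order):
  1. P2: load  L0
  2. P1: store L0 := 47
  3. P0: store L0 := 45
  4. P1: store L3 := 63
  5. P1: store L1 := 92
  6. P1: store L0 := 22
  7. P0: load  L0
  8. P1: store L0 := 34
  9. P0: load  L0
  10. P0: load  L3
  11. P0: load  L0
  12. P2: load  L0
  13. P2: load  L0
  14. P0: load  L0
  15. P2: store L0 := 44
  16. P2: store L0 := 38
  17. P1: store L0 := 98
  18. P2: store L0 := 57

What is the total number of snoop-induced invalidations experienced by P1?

[1] P2: load  L0 | P0:I, P1:I, P2:S(10) | bus: BusRd
[2] P1: store L0 := 47 | P0:I, P1:M(47), P2:I | bus: BusRdX
[3] P0: store L0 := 45 | P0:M(45), P1:I, P2:I | bus: BusRdX,Flush
[4] P1: store L3 := 63 | P0:I, P1:M(63), P2:I | bus: BusRdX
[5] P1: store L1 := 92 | P0:I, P1:M(92), P2:I | bus: BusRdX
[6] P1: store L0 := 22 | P0:I, P1:M(22), P2:I | bus: BusRdX,Flush
[7] P0: load  L0 | P0:S(22), P1:S(22), P2:I | bus: BusRd,Flush
[8] P1: store L0 := 34 | P0:I, P1:M(34), P2:I | bus: BusRdX
[9] P0: load  L0 | P0:S(34), P1:S(34), P2:I | bus: BusRd,Flush
[10] P0: load  L3 | P0:S(63), P1:S(63), P2:I | bus: BusRd,Flush
[11] P0: load  L0 | P0:S(34), P1:S(34), P2:I | bus: none
[12] P2: load  L0 | P0:S(34), P1:S(34), P2:S(34) | bus: BusRd
[13] P2: load  L0 | P0:S(34), P1:S(34), P2:S(34) | bus: none
[14] P0: load  L0 | P0:S(34), P1:S(34), P2:S(34) | bus: none
[15] P2: store L0 := 44 | P0:I, P1:I, P2:M(44) | bus: BusRdX
[16] P2: store L0 := 38 | P0:I, P1:I, P2:M(38) | bus: none
[17] P1: store L0 := 98 | P0:I, P1:M(98), P2:I | bus: BusRdX,Flush
[18] P2: store L0 := 57 | P0:I, P1:I, P2:M(57) | bus: BusRdX,Flush

invalidations = 3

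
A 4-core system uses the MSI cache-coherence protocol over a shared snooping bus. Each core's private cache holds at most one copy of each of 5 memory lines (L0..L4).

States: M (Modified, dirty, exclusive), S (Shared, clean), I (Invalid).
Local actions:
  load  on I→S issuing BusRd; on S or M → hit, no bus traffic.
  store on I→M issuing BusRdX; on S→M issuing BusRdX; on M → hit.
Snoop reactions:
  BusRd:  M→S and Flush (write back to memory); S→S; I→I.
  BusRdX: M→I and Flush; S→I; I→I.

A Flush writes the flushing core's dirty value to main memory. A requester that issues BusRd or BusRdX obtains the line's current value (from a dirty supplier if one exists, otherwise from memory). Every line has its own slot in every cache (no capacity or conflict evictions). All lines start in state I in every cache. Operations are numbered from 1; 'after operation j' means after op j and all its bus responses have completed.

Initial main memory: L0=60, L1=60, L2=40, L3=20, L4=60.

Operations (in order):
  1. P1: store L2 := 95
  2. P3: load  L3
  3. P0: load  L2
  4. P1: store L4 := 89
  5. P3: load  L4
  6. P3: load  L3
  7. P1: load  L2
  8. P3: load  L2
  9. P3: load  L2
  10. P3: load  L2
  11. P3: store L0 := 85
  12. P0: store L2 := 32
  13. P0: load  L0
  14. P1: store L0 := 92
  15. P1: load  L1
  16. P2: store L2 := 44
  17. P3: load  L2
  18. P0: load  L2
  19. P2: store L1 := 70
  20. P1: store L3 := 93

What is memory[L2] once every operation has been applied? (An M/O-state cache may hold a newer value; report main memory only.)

1. P1: store L2 := 95  bus=[BusRdX]  L2: P0=I P1=M P2=I P3=I  mem[L2]=40
2. P3: load  L3  bus=[BusRd]  L3: P0=I P1=I P2=I P3=S  mem[L3]=20
3. P0: load  L2  bus=[BusRd,Flush]  L2: P0=S P1=S P2=I P3=I  mem[L2]=95
4. P1: store L4 := 89  bus=[BusRdX]  L4: P0=I P1=M P2=I P3=I  mem[L4]=60
5. P3: load  L4  bus=[BusRd,Flush]  L4: P0=I P1=S P2=I P3=S  mem[L4]=89
6. P3: load  L3  bus=[-]  L3: P0=I P1=I P2=I P3=S  mem[L3]=20
7. P1: load  L2  bus=[-]  L2: P0=S P1=S P2=I P3=I  mem[L2]=95
8. P3: load  L2  bus=[BusRd]  L2: P0=S P1=S P2=I P3=S  mem[L2]=95
9. P3: load  L2  bus=[-]  L2: P0=S P1=S P2=I P3=S  mem[L2]=95
10. P3: load  L2  bus=[-]  L2: P0=S P1=S P2=I P3=S  mem[L2]=95
11. P3: store L0 := 85  bus=[BusRdX]  L0: P0=I P1=I P2=I P3=M  mem[L0]=60
12. P0: store L2 := 32  bus=[BusRdX]  L2: P0=M P1=I P2=I P3=I  mem[L2]=95
13. P0: load  L0  bus=[BusRd,Flush]  L0: P0=S P1=I P2=I P3=S  mem[L0]=85
14. P1: store L0 := 92  bus=[BusRdX]  L0: P0=I P1=M P2=I P3=I  mem[L0]=85
15. P1: load  L1  bus=[BusRd]  L1: P0=I P1=S P2=I P3=I  mem[L1]=60
16. P2: store L2 := 44  bus=[BusRdX,Flush]  L2: P0=I P1=I P2=M P3=I  mem[L2]=32
17. P3: load  L2  bus=[BusRd,Flush]  L2: P0=I P1=I P2=S P3=S  mem[L2]=44
18. P0: load  L2  bus=[BusRd]  L2: P0=S P1=I P2=S P3=S  mem[L2]=44
19. P2: store L1 := 70  bus=[BusRdX]  L1: P0=I P1=I P2=M P3=I  mem[L1]=60
20. P1: store L3 := 93  bus=[BusRdX]  L3: P0=I P1=M P2=I P3=I  mem[L3]=20

memory[L2] = 44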